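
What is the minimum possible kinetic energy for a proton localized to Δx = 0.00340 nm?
448.742 meV

Localizing a particle requires giving it sufficient momentum uncertainty:

1. From uncertainty principle: Δp ≥ ℏ/(2Δx)
   Δp_min = (1.055e-34 J·s) / (2 × 3.400e-12 m)
   Δp_min = 1.551e-23 kg·m/s

2. This momentum uncertainty corresponds to kinetic energy:
   KE ≈ (Δp)²/(2m) = (1.551e-23)²/(2 × 1.673e-27 kg)
   KE = 7.190e-20 J = 448.742 meV

Tighter localization requires more energy.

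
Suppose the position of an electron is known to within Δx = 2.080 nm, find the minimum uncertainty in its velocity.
27.829 km/s

Using the Heisenberg uncertainty principle and Δp = mΔv:
ΔxΔp ≥ ℏ/2
Δx(mΔv) ≥ ℏ/2

The minimum uncertainty in velocity is:
Δv_min = ℏ/(2mΔx)
Δv_min = (1.055e-34 J·s) / (2 × 9.109e-31 kg × 2.080e-09 m)
Δv_min = 2.783e+04 m/s = 27.829 km/s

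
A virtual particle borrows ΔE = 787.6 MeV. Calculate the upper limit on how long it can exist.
4.179 × 10^-25 s

Using the energy-time uncertainty principle:
ΔEΔt ≥ ℏ/2

For a virtual particle borrowing energy ΔE, the maximum lifetime is:
Δt_max = ℏ/(2ΔE)

Converting energy:
ΔE = 787.6 MeV = 1.262e-10 J

Δt_max = (1.055e-34 J·s) / (2 × 1.262e-10 J)
Δt_max = 4.179e-25 s = 4.179 × 10^-25 s

Virtual particles with higher borrowed energy exist for shorter times.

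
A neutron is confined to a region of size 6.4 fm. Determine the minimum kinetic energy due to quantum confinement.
126.472 keV

Using the uncertainty principle:

1. Position uncertainty: Δx ≈ 6.400e-15 m
2. Minimum momentum uncertainty: Δp = ℏ/(2Δx) = 8.239e-21 kg·m/s
3. Minimum kinetic energy:
   KE = (Δp)²/(2m) = (8.239e-21)²/(2 × 1.675e-27 kg)
   KE = 2.026e-14 J = 126.472 keV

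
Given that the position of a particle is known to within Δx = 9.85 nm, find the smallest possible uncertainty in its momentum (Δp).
5.353 × 10^-27 kg·m/s

Using the Heisenberg uncertainty principle:
ΔxΔp ≥ ℏ/2

The minimum uncertainty in momentum is:
Δp_min = ℏ/(2Δx)
Δp_min = (1.055e-34 J·s) / (2 × 9.850e-09 m)
Δp_min = 5.353e-27 kg·m/s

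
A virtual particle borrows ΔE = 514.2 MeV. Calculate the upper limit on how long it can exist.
6.400 × 10^-25 s

Using the energy-time uncertainty principle:
ΔEΔt ≥ ℏ/2

For a virtual particle borrowing energy ΔE, the maximum lifetime is:
Δt_max = ℏ/(2ΔE)

Converting energy:
ΔE = 514.2 MeV = 8.238e-11 J

Δt_max = (1.055e-34 J·s) / (2 × 8.238e-11 J)
Δt_max = 6.400e-25 s = 6.400 × 10^-25 s

Virtual particles with higher borrowed energy exist for shorter times.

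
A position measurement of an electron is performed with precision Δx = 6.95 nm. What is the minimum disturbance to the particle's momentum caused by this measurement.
7.587 × 10^-27 kg·m/s

The uncertainty principle implies that measuring position disturbs momentum:
ΔxΔp ≥ ℏ/2

When we measure position with precision Δx, we necessarily introduce a momentum uncertainty:
Δp ≥ ℏ/(2Δx)
Δp_min = (1.055e-34 J·s) / (2 × 6.950e-09 m)
Δp_min = 7.587e-27 kg·m/s

The more precisely we measure position, the greater the momentum disturbance.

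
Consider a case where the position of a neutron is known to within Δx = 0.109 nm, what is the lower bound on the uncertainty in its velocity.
288.818 m/s

Using the Heisenberg uncertainty principle and Δp = mΔv:
ΔxΔp ≥ ℏ/2
Δx(mΔv) ≥ ℏ/2

The minimum uncertainty in velocity is:
Δv_min = ℏ/(2mΔx)
Δv_min = (1.055e-34 J·s) / (2 × 1.675e-27 kg × 1.090e-10 m)
Δv_min = 2.888e+02 m/s = 288.818 m/s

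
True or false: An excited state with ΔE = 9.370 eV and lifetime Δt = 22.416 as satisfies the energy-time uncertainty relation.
No, it violates the uncertainty relation.

Calculate the product ΔEΔt:
ΔE = 9.370 eV = 1.501e-18 J
ΔEΔt = (1.501e-18 J) × (2.242e-17 s)
ΔEΔt = 3.365e-35 J·s

Compare to the minimum allowed value ℏ/2:
ℏ/2 = 5.273e-35 J·s

Since ΔEΔt = 3.365e-35 J·s < 5.273e-35 J·s = ℏ/2,
this violates the uncertainty relation.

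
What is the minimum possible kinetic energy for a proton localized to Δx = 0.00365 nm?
389.375 meV

Localizing a particle requires giving it sufficient momentum uncertainty:

1. From uncertainty principle: Δp ≥ ℏ/(2Δx)
   Δp_min = (1.055e-34 J·s) / (2 × 3.650e-12 m)
   Δp_min = 1.445e-23 kg·m/s

2. This momentum uncertainty corresponds to kinetic energy:
   KE ≈ (Δp)²/(2m) = (1.445e-23)²/(2 × 1.673e-27 kg)
   KE = 6.238e-20 J = 389.375 meV

Tighter localization requires more energy.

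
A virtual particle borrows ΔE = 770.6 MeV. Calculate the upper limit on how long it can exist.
4.271 × 10^-25 s

Using the energy-time uncertainty principle:
ΔEΔt ≥ ℏ/2

For a virtual particle borrowing energy ΔE, the maximum lifetime is:
Δt_max = ℏ/(2ΔE)

Converting energy:
ΔE = 770.6 MeV = 1.235e-10 J

Δt_max = (1.055e-34 J·s) / (2 × 1.235e-10 J)
Δt_max = 4.271e-25 s = 4.271 × 10^-25 s

Virtual particles with higher borrowed energy exist for shorter times.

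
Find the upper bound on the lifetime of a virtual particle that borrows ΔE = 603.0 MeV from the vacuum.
5.458 × 10^-25 s

Using the energy-time uncertainty principle:
ΔEΔt ≥ ℏ/2

For a virtual particle borrowing energy ΔE, the maximum lifetime is:
Δt_max = ℏ/(2ΔE)

Converting energy:
ΔE = 603.0 MeV = 9.661e-11 J

Δt_max = (1.055e-34 J·s) / (2 × 9.661e-11 J)
Δt_max = 5.458e-25 s = 5.458 × 10^-25 s

Virtual particles with higher borrowed energy exist for shorter times.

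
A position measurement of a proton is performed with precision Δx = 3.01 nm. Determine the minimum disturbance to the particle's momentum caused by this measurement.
1.752 × 10^-26 kg·m/s

The uncertainty principle implies that measuring position disturbs momentum:
ΔxΔp ≥ ℏ/2

When we measure position with precision Δx, we necessarily introduce a momentum uncertainty:
Δp ≥ ℏ/(2Δx)
Δp_min = (1.055e-34 J·s) / (2 × 3.010e-09 m)
Δp_min = 1.752e-26 kg·m/s

The more precisely we measure position, the greater the momentum disturbance.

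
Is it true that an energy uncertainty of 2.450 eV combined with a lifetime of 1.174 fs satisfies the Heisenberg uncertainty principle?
Yes, it satisfies the uncertainty relation.

Calculate the product ΔEΔt:
ΔE = 2.450 eV = 3.925e-19 J
ΔEΔt = (3.925e-19 J) × (1.174e-15 s)
ΔEΔt = 4.608e-34 J·s

Compare to the minimum allowed value ℏ/2:
ℏ/2 = 5.273e-35 J·s

Since ΔEΔt = 4.608e-34 J·s ≥ 5.273e-35 J·s = ℏ/2,
this satisfies the uncertainty relation.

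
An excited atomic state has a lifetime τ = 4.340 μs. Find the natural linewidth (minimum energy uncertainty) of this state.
75.831 peV

Using the energy-time uncertainty principle:
ΔEΔt ≥ ℏ/2

The lifetime τ represents the time uncertainty Δt.
The natural linewidth (minimum energy uncertainty) is:

ΔE = ℏ/(2τ)
ΔE = (1.055e-34 J·s) / (2 × 4.340e-06 s)
ΔE = 1.215e-29 J = 75.831 peV

This natural linewidth limits the precision of spectroscopic measurements.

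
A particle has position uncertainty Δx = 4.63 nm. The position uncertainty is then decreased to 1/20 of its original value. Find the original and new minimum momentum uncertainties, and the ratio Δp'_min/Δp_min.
Original Δp_min = 1.139 × 10^-26 kg·m/s; new Δp'_min = 2.278 × 10^-25 kg·m/s; ratio Δp'_min/Δp_min = 20.

From the uncertainty principle ΔxΔp ≥ ℏ/2, the minimum momentum uncertainty is Δp_min = ℏ/(2Δx).

Original (Δx = 4.63 nm = 4.630e-09 m):
Δp_min = (1.055e-34 J·s)/(2 × 4.630e-09 m) = 1.139e-26 kg·m/s

When Δx → (1/20)Δx:
Δp'_min = ℏ/(2 × (1/20)Δx) = 20 × ℏ/(2Δx) = 20 × Δp_min
Δp'_min = 20 × 1.139e-26 kg·m/s = 2.278e-25 kg·m/s

Since Δp_min ∝ 1/Δx, when Δx is decreased to 1/20 of its original value, Δp_min increases to 20 times its original value.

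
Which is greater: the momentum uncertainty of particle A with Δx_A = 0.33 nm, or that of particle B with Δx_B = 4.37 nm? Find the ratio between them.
Particle A has the larger minimum momentum uncertainty, by a factor of 13.24.

For each particle, the minimum momentum uncertainty is Δp_min = ℏ/(2Δx):

Particle A: Δp_A = ℏ/(2×3.300e-10 m) = 1.598e-25 kg·m/s
Particle B: Δp_B = ℏ/(2×4.370e-09 m) = 1.207e-26 kg·m/s

Ratio: Δp_A/Δp_B = 13.24

Since Δp_min ∝ 1/Δx, the particle with smaller position uncertainty (A) has larger momentum uncertainty.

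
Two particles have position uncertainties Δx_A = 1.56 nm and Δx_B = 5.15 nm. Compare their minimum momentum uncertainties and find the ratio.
Particle A has the larger minimum momentum uncertainty, by a factor of 3.30.

For each particle, the minimum momentum uncertainty is Δp_min = ℏ/(2Δx):

Particle A: Δp_A = ℏ/(2×1.560e-09 m) = 3.380e-26 kg·m/s
Particle B: Δp_B = ℏ/(2×5.150e-09 m) = 1.024e-26 kg·m/s

Ratio: Δp_A/Δp_B = 3.30

Since Δp_min ∝ 1/Δx, the particle with smaller position uncertainty (A) has larger momentum uncertainty.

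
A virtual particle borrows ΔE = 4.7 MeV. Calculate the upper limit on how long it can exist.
70.023 ys

Using the energy-time uncertainty principle:
ΔEΔt ≥ ℏ/2

For a virtual particle borrowing energy ΔE, the maximum lifetime is:
Δt_max = ℏ/(2ΔE)

Converting energy:
ΔE = 4.7 MeV = 7.530e-13 J

Δt_max = (1.055e-34 J·s) / (2 × 7.530e-13 J)
Δt_max = 7.002e-23 s = 70.023 ys

Virtual particles with higher borrowed energy exist for shorter times.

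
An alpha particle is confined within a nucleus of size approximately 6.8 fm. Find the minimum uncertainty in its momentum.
7.754 × 10^-21 kg·m/s

Using the Heisenberg uncertainty principle:
ΔxΔp ≥ ℏ/2

With Δx ≈ L = 6.800e-15 m (the confinement size):
Δp_min = ℏ/(2Δx)
Δp_min = (1.055e-34 J·s) / (2 × 6.800e-15 m)
Δp_min = 7.754e-21 kg·m/s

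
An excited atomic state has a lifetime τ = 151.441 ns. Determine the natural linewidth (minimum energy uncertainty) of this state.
2.173 neV

Using the energy-time uncertainty principle:
ΔEΔt ≥ ℏ/2

The lifetime τ represents the time uncertainty Δt.
The natural linewidth (minimum energy uncertainty) is:

ΔE = ℏ/(2τ)
ΔE = (1.055e-34 J·s) / (2 × 1.514e-07 s)
ΔE = 3.482e-28 J = 2.173 neV

This natural linewidth limits the precision of spectroscopic measurements.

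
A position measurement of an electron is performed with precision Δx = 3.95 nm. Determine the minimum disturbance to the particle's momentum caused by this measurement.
1.335 × 10^-26 kg·m/s

The uncertainty principle implies that measuring position disturbs momentum:
ΔxΔp ≥ ℏ/2

When we measure position with precision Δx, we necessarily introduce a momentum uncertainty:
Δp ≥ ℏ/(2Δx)
Δp_min = (1.055e-34 J·s) / (2 × 3.950e-09 m)
Δp_min = 1.335e-26 kg·m/s

The more precisely we measure position, the greater the momentum disturbance.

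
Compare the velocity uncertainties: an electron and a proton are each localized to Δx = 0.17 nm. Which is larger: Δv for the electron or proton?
The electron has the larger minimum velocity uncertainty, by a ratio of 1836.2.

For both particles, Δp_min = ℏ/(2Δx) = 3.102e-25 kg·m/s (same for both).

The velocity uncertainty is Δv = Δp/m:
- electron: Δv = 3.102e-25 / 9.109e-31 = 3.405e+05 m/s = 340.493 km/s
- proton: Δv = 3.102e-25 / 1.673e-27 = 1.854e+02 m/s = 185.438 m/s

Ratio: 3.405e+05 / 1.854e+02 = 1836.2

The lighter particle has larger velocity uncertainty because Δv ∝ 1/m.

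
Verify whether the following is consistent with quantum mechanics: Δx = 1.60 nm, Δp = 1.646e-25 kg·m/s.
Yes, it satisfies the uncertainty principle.

Calculate the product ΔxΔp:
ΔxΔp = (1.600e-09 m) × (1.646e-25 kg·m/s)
ΔxΔp = 2.634e-34 J·s

Compare to the minimum allowed value ℏ/2:
ℏ/2 = 5.273e-35 J·s

Since ΔxΔp = 2.634e-34 J·s ≥ 5.273e-35 J·s = ℏ/2,
the measurement satisfies the uncertainty principle.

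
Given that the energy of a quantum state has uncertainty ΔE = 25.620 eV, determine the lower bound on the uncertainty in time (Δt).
12.846 as

Using the energy-time uncertainty principle:
ΔEΔt ≥ ℏ/2

The minimum uncertainty in time is:
Δt_min = ℏ/(2ΔE)
Δt_min = (1.055e-34 J·s) / (2 × 4.105e-18 J)
Δt_min = 1.285e-17 s = 12.846 as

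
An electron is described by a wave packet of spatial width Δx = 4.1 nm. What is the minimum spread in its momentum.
1.286 × 10^-26 kg·m/s

For a wave packet, the spatial width Δx and momentum spread Δp are related by the uncertainty principle:
ΔxΔp ≥ ℏ/2

The minimum momentum spread is:
Δp_min = ℏ/(2Δx)
Δp_min = (1.055e-34 J·s) / (2 × 4.100e-09 m)
Δp_min = 1.286e-26 kg·m/s

A wave packet cannot have both a well-defined position and well-defined momentum.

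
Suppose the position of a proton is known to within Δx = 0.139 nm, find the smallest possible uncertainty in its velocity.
226.795 m/s

Using the Heisenberg uncertainty principle and Δp = mΔv:
ΔxΔp ≥ ℏ/2
Δx(mΔv) ≥ ℏ/2

The minimum uncertainty in velocity is:
Δv_min = ℏ/(2mΔx)
Δv_min = (1.055e-34 J·s) / (2 × 1.673e-27 kg × 1.390e-10 m)
Δv_min = 2.268e+02 m/s = 226.795 m/s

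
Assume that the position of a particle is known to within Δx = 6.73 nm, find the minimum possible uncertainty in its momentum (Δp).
7.835 × 10^-27 kg·m/s

Using the Heisenberg uncertainty principle:
ΔxΔp ≥ ℏ/2

The minimum uncertainty in momentum is:
Δp_min = ℏ/(2Δx)
Δp_min = (1.055e-34 J·s) / (2 × 6.730e-09 m)
Δp_min = 7.835e-27 kg·m/s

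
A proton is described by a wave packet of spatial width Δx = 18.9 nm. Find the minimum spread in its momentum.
2.790 × 10^-27 kg·m/s

For a wave packet, the spatial width Δx and momentum spread Δp are related by the uncertainty principle:
ΔxΔp ≥ ℏ/2

The minimum momentum spread is:
Δp_min = ℏ/(2Δx)
Δp_min = (1.055e-34 J·s) / (2 × 1.890e-08 m)
Δp_min = 2.790e-27 kg·m/s

A wave packet cannot have both a well-defined position and well-defined momentum.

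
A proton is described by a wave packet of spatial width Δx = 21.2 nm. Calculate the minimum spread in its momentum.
2.487 × 10^-27 kg·m/s

For a wave packet, the spatial width Δx and momentum spread Δp are related by the uncertainty principle:
ΔxΔp ≥ ℏ/2

The minimum momentum spread is:
Δp_min = ℏ/(2Δx)
Δp_min = (1.055e-34 J·s) / (2 × 2.120e-08 m)
Δp_min = 2.487e-27 kg·m/s

A wave packet cannot have both a well-defined position and well-defined momentum.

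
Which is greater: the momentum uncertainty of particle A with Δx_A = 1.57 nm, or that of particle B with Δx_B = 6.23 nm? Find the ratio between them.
Particle A has the larger minimum momentum uncertainty, by a factor of 3.97.

For each particle, the minimum momentum uncertainty is Δp_min = ℏ/(2Δx):

Particle A: Δp_A = ℏ/(2×1.570e-09 m) = 3.359e-26 kg·m/s
Particle B: Δp_B = ℏ/(2×6.230e-09 m) = 8.464e-27 kg·m/s

Ratio: Δp_A/Δp_B = 3.97

Since Δp_min ∝ 1/Δx, the particle with smaller position uncertainty (A) has larger momentum uncertainty.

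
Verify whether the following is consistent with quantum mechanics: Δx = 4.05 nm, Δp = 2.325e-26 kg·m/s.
Yes, it satisfies the uncertainty principle.

Calculate the product ΔxΔp:
ΔxΔp = (4.050e-09 m) × (2.325e-26 kg·m/s)
ΔxΔp = 9.416e-35 J·s

Compare to the minimum allowed value ℏ/2:
ℏ/2 = 5.273e-35 J·s

Since ΔxΔp = 9.416e-35 J·s ≥ 5.273e-35 J·s = ℏ/2,
the measurement satisfies the uncertainty principle.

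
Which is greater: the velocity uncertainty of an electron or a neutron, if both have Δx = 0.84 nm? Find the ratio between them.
The electron has the larger minimum velocity uncertainty, by a ratio of 1838.7.

For both particles, Δp_min = ℏ/(2Δx) = 6.277e-26 kg·m/s (same for both).

The velocity uncertainty is Δv = Δp/m:
- electron: Δv = 6.277e-26 / 9.109e-31 = 6.891e+04 m/s = 68.909 km/s
- neutron: Δv = 6.277e-26 / 1.675e-27 = 3.748e+01 m/s = 37.478 m/s

Ratio: 6.891e+04 / 3.748e+01 = 1838.7

The lighter particle has larger velocity uncertainty because Δv ∝ 1/m.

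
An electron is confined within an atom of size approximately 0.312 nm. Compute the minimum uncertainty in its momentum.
1.690 × 10^-25 kg·m/s

Using the Heisenberg uncertainty principle:
ΔxΔp ≥ ℏ/2

With Δx ≈ L = 3.120e-10 m (the confinement size):
Δp_min = ℏ/(2Δx)
Δp_min = (1.055e-34 J·s) / (2 × 3.120e-10 m)
Δp_min = 1.690e-25 kg·m/s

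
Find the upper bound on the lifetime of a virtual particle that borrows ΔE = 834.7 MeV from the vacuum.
3.943 × 10^-25 s

Using the energy-time uncertainty principle:
ΔEΔt ≥ ℏ/2

For a virtual particle borrowing energy ΔE, the maximum lifetime is:
Δt_max = ℏ/(2ΔE)

Converting energy:
ΔE = 834.7 MeV = 1.337e-10 J

Δt_max = (1.055e-34 J·s) / (2 × 1.337e-10 J)
Δt_max = 3.943e-25 s = 3.943 × 10^-25 s

Virtual particles with higher borrowed energy exist for shorter times.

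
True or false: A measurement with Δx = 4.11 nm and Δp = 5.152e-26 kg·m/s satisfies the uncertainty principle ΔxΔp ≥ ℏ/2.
Yes, it satisfies the uncertainty principle.

Calculate the product ΔxΔp:
ΔxΔp = (4.110e-09 m) × (5.152e-26 kg·m/s)
ΔxΔp = 2.117e-34 J·s

Compare to the minimum allowed value ℏ/2:
ℏ/2 = 5.273e-35 J·s

Since ΔxΔp = 2.117e-34 J·s ≥ 5.273e-35 J·s = ℏ/2,
the measurement satisfies the uncertainty principle.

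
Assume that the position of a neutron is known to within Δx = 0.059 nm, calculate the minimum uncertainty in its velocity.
533.578 m/s

Using the Heisenberg uncertainty principle and Δp = mΔv:
ΔxΔp ≥ ℏ/2
Δx(mΔv) ≥ ℏ/2

The minimum uncertainty in velocity is:
Δv_min = ℏ/(2mΔx)
Δv_min = (1.055e-34 J·s) / (2 × 1.675e-27 kg × 5.900e-11 m)
Δv_min = 5.336e+02 m/s = 533.578 m/s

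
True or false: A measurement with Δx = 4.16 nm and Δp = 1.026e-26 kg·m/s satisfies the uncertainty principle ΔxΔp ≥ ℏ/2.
No, it violates the uncertainty principle (impossible measurement).

Calculate the product ΔxΔp:
ΔxΔp = (4.160e-09 m) × (1.026e-26 kg·m/s)
ΔxΔp = 4.268e-35 J·s

Compare to the minimum allowed value ℏ/2:
ℏ/2 = 5.273e-35 J·s

Since ΔxΔp = 4.268e-35 J·s < 5.273e-35 J·s = ℏ/2,
the measurement violates the uncertainty principle.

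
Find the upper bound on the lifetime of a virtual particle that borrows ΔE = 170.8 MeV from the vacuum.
1.927 ys

Using the energy-time uncertainty principle:
ΔEΔt ≥ ℏ/2

For a virtual particle borrowing energy ΔE, the maximum lifetime is:
Δt_max = ℏ/(2ΔE)

Converting energy:
ΔE = 170.8 MeV = 2.737e-11 J

Δt_max = (1.055e-34 J·s) / (2 × 2.737e-11 J)
Δt_max = 1.927e-24 s = 1.927 ys

Virtual particles with higher borrowed energy exist for shorter times.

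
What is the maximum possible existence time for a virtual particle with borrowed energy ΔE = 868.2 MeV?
3.791 × 10^-25 s

Using the energy-time uncertainty principle:
ΔEΔt ≥ ℏ/2

For a virtual particle borrowing energy ΔE, the maximum lifetime is:
Δt_max = ℏ/(2ΔE)

Converting energy:
ΔE = 868.2 MeV = 1.391e-10 J

Δt_max = (1.055e-34 J·s) / (2 × 1.391e-10 J)
Δt_max = 3.791e-25 s = 3.791 × 10^-25 s

Virtual particles with higher borrowed energy exist for shorter times.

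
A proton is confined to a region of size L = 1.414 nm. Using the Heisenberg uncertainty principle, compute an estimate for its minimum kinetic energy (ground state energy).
2.595 μeV

Using the uncertainty principle to estimate ground state energy:

1. The position uncertainty is approximately the confinement size:
   Δx ≈ L = 1.414e-09 m

2. From ΔxΔp ≥ ℏ/2, the minimum momentum uncertainty is:
   Δp ≈ ℏ/(2L) = 3.729e-26 kg·m/s

3. The kinetic energy is approximately:
   KE ≈ (Δp)²/(2m) = (3.729e-26)²/(2 × 1.673e-27 kg)
   KE ≈ 4.157e-25 J = 2.595 μeV

This is an order-of-magnitude estimate of the ground state energy.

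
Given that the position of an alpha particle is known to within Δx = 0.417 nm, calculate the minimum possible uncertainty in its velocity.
19.030 m/s

Using the Heisenberg uncertainty principle and Δp = mΔv:
ΔxΔp ≥ ℏ/2
Δx(mΔv) ≥ ℏ/2

The minimum uncertainty in velocity is:
Δv_min = ℏ/(2mΔx)
Δv_min = (1.055e-34 J·s) / (2 × 6.645e-27 kg × 4.170e-10 m)
Δv_min = 1.903e+01 m/s = 19.030 m/s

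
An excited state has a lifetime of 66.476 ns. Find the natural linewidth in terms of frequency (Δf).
1.197 MHz

Using the energy-time uncertainty principle and E = hf:
ΔEΔt ≥ ℏ/2
hΔf·Δt ≥ ℏ/2

The minimum frequency uncertainty is:
Δf = ℏ/(2hτ) = 1/(4πτ)
Δf = 1/(4π × 6.648e-08 s)
Δf = 1.197e+06 Hz = 1.197 MHz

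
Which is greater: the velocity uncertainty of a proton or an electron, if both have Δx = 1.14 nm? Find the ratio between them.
The electron has the larger minimum velocity uncertainty, by a ratio of 1836.2.

For both particles, Δp_min = ℏ/(2Δx) = 4.625e-26 kg·m/s (same for both).

The velocity uncertainty is Δv = Δp/m:
- proton: Δv = 4.625e-26 / 1.673e-27 = 2.765e+01 m/s = 27.653 m/s
- electron: Δv = 4.625e-26 / 9.109e-31 = 5.078e+04 m/s = 50.775 km/s

Ratio: 5.078e+04 / 2.765e+01 = 1836.2

The lighter particle has larger velocity uncertainty because Δv ∝ 1/m.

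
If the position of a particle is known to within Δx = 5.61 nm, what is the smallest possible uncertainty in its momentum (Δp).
9.399 × 10^-27 kg·m/s

Using the Heisenberg uncertainty principle:
ΔxΔp ≥ ℏ/2

The minimum uncertainty in momentum is:
Δp_min = ℏ/(2Δx)
Δp_min = (1.055e-34 J·s) / (2 × 5.610e-09 m)
Δp_min = 9.399e-27 kg·m/s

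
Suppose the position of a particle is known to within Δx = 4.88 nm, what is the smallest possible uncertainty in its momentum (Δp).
1.081 × 10^-26 kg·m/s

Using the Heisenberg uncertainty principle:
ΔxΔp ≥ ℏ/2

The minimum uncertainty in momentum is:
Δp_min = ℏ/(2Δx)
Δp_min = (1.055e-34 J·s) / (2 × 4.880e-09 m)
Δp_min = 1.081e-26 kg·m/s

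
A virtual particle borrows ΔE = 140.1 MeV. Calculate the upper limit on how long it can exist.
2.349 ys

Using the energy-time uncertainty principle:
ΔEΔt ≥ ℏ/2

For a virtual particle borrowing energy ΔE, the maximum lifetime is:
Δt_max = ℏ/(2ΔE)

Converting energy:
ΔE = 140.1 MeV = 2.245e-11 J

Δt_max = (1.055e-34 J·s) / (2 × 2.245e-11 J)
Δt_max = 2.349e-24 s = 2.349 ys

Virtual particles with higher borrowed energy exist for shorter times.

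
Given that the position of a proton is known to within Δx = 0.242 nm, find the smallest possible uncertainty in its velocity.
130.267 m/s

Using the Heisenberg uncertainty principle and Δp = mΔv:
ΔxΔp ≥ ℏ/2
Δx(mΔv) ≥ ℏ/2

The minimum uncertainty in velocity is:
Δv_min = ℏ/(2mΔx)
Δv_min = (1.055e-34 J·s) / (2 × 1.673e-27 kg × 2.420e-10 m)
Δv_min = 1.303e+02 m/s = 130.267 m/s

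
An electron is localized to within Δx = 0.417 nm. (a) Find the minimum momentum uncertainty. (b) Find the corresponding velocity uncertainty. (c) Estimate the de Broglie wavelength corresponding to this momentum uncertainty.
(a) Δp_min = 1.264 × 10^-25 kg·m/s
(b) Δv_min = 138.810 km/s
(c) λ_dB = 5.240 nm

Step-by-step:

(a) From the uncertainty principle:
Δp_min = ℏ/(2Δx) = (1.055e-34 J·s)/(2 × 4.170e-10 m) = 1.264e-25 kg·m/s

(b) The velocity uncertainty:
Δv = Δp/m = (1.264e-25 kg·m/s)/(9.109e-31 kg) = 1.388e+05 m/s = 138.810 km/s

(c) The de Broglie wavelength for this momentum:
λ = h/p = (6.626e-34 J·s)/(1.264e-25 kg·m/s) = 5.240e-09 m = 5.240 nm

Note: The de Broglie wavelength is comparable to the localization size, as expected from wave-particle duality.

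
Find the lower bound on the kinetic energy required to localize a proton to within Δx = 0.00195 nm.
1.364 eV

Localizing a particle requires giving it sufficient momentum uncertainty:

1. From uncertainty principle: Δp ≥ ℏ/(2Δx)
   Δp_min = (1.055e-34 J·s) / (2 × 1.950e-12 m)
   Δp_min = 2.704e-23 kg·m/s

2. This momentum uncertainty corresponds to kinetic energy:
   KE ≈ (Δp)²/(2m) = (2.704e-23)²/(2 × 1.673e-27 kg)
   KE = 2.186e-19 J = 1.364 eV

Tighter localization requires more energy.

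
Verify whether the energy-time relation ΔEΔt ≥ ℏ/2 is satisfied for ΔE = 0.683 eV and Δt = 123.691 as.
No, it violates the uncertainty relation.

Calculate the product ΔEΔt:
ΔE = 0.683 eV = 1.094e-19 J
ΔEΔt = (1.094e-19 J) × (1.237e-16 s)
ΔEΔt = 1.354e-35 J·s

Compare to the minimum allowed value ℏ/2:
ℏ/2 = 5.273e-35 J·s

Since ΔEΔt = 1.354e-35 J·s < 5.273e-35 J·s = ℏ/2,
this violates the uncertainty relation.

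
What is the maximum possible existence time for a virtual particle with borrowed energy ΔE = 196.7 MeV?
1.673 ys

Using the energy-time uncertainty principle:
ΔEΔt ≥ ℏ/2

For a virtual particle borrowing energy ΔE, the maximum lifetime is:
Δt_max = ℏ/(2ΔE)

Converting energy:
ΔE = 196.7 MeV = 3.151e-11 J

Δt_max = (1.055e-34 J·s) / (2 × 3.151e-11 J)
Δt_max = 1.673e-24 s = 1.673 ys

Virtual particles with higher borrowed energy exist for shorter times.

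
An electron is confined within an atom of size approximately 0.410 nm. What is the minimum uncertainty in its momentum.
1.286 × 10^-25 kg·m/s

Using the Heisenberg uncertainty principle:
ΔxΔp ≥ ℏ/2

With Δx ≈ L = 4.100e-10 m (the confinement size):
Δp_min = ℏ/(2Δx)
Δp_min = (1.055e-34 J·s) / (2 × 4.100e-10 m)
Δp_min = 1.286e-25 kg·m/s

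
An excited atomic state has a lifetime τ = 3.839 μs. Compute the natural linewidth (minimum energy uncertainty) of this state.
85.727 peV

Using the energy-time uncertainty principle:
ΔEΔt ≥ ℏ/2

The lifetime τ represents the time uncertainty Δt.
The natural linewidth (minimum energy uncertainty) is:

ΔE = ℏ/(2τ)
ΔE = (1.055e-34 J·s) / (2 × 3.839e-06 s)
ΔE = 1.373e-29 J = 85.727 peV

This natural linewidth limits the precision of spectroscopic measurements.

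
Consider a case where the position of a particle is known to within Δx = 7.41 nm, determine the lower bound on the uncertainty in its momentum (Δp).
7.116 × 10^-27 kg·m/s

Using the Heisenberg uncertainty principle:
ΔxΔp ≥ ℏ/2

The minimum uncertainty in momentum is:
Δp_min = ℏ/(2Δx)
Δp_min = (1.055e-34 J·s) / (2 × 7.410e-09 m)
Δp_min = 7.116e-27 kg·m/s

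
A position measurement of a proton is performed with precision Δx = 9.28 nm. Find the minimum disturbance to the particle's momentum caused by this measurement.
5.682 × 10^-27 kg·m/s

The uncertainty principle implies that measuring position disturbs momentum:
ΔxΔp ≥ ℏ/2

When we measure position with precision Δx, we necessarily introduce a momentum uncertainty:
Δp ≥ ℏ/(2Δx)
Δp_min = (1.055e-34 J·s) / (2 × 9.280e-09 m)
Δp_min = 5.682e-27 kg·m/s

The more precisely we measure position, the greater the momentum disturbance.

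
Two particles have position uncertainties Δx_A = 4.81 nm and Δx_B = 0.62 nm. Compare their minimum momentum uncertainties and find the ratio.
Particle B has the larger minimum momentum uncertainty, by a factor of 7.76.

For each particle, the minimum momentum uncertainty is Δp_min = ℏ/(2Δx):

Particle A: Δp_A = ℏ/(2×4.810e-09 m) = 1.096e-26 kg·m/s
Particle B: Δp_B = ℏ/(2×6.200e-10 m) = 8.505e-26 kg·m/s

Ratio: Δp_B/Δp_A = 7.76

Since Δp_min ∝ 1/Δx, the particle with smaller position uncertainty (B) has larger momentum uncertainty.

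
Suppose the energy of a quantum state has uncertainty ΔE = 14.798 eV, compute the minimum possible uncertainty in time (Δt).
22.240 as

Using the energy-time uncertainty principle:
ΔEΔt ≥ ℏ/2

The minimum uncertainty in time is:
Δt_min = ℏ/(2ΔE)
Δt_min = (1.055e-34 J·s) / (2 × 2.371e-18 J)
Δt_min = 2.224e-17 s = 22.240 as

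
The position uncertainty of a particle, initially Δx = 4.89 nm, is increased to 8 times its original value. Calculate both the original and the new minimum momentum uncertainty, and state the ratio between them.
Original Δp_min = 1.078 × 10^-26 kg·m/s; new Δp'_min = 1.348 × 10^-27 kg·m/s; ratio Δp'_min/Δp_min = 1/8.

From the uncertainty principle ΔxΔp ≥ ℏ/2, the minimum momentum uncertainty is Δp_min = ℏ/(2Δx).

Original (Δx = 4.89 nm = 4.890e-09 m):
Δp_min = (1.055e-34 J·s)/(2 × 4.890e-09 m) = 1.078e-26 kg·m/s

When Δx → 8Δx:
Δp'_min = ℏ/(2 × 8Δx) = (1/8) × ℏ/(2Δx) = (1/8) × Δp_min
Δp'_min = 1/8 × 1.078e-26 kg·m/s = 1.348e-27 kg·m/s

Since Δp_min ∝ 1/Δx, when Δx is increased to 8 times its original value, Δp_min decreases to 1/8 of its original value.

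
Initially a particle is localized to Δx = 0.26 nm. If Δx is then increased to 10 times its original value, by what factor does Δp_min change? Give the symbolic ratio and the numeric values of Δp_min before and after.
Original Δp_min = 2.028 × 10^-25 kg·m/s; new Δp'_min = 2.028 × 10^-26 kg·m/s; ratio Δp'_min/Δp_min = 1/10.

From the uncertainty principle ΔxΔp ≥ ℏ/2, the minimum momentum uncertainty is Δp_min = ℏ/(2Δx).

Original (Δx = 0.26 nm = 2.600e-10 m):
Δp_min = (1.055e-34 J·s)/(2 × 2.600e-10 m) = 2.028e-25 kg·m/s

When Δx → 10Δx:
Δp'_min = ℏ/(2 × 10Δx) = (1/10) × ℏ/(2Δx) = (1/10) × Δp_min
Δp'_min = 1/10 × 2.028e-25 kg·m/s = 2.028e-26 kg·m/s

Since Δp_min ∝ 1/Δx, when Δx is increased to 10 times its original value, Δp_min decreases to 1/10 of its original value.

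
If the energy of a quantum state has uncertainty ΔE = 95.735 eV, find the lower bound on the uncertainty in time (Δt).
3.438 as

Using the energy-time uncertainty principle:
ΔEΔt ≥ ℏ/2

The minimum uncertainty in time is:
Δt_min = ℏ/(2ΔE)
Δt_min = (1.055e-34 J·s) / (2 × 1.534e-17 J)
Δt_min = 3.438e-18 s = 3.438 as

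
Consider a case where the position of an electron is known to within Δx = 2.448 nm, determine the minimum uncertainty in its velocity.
23.645 km/s

Using the Heisenberg uncertainty principle and Δp = mΔv:
ΔxΔp ≥ ℏ/2
Δx(mΔv) ≥ ℏ/2

The minimum uncertainty in velocity is:
Δv_min = ℏ/(2mΔx)
Δv_min = (1.055e-34 J·s) / (2 × 9.109e-31 kg × 2.448e-09 m)
Δv_min = 2.365e+04 m/s = 23.645 km/s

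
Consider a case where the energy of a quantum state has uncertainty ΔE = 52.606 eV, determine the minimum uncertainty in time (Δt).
6.256 as

Using the energy-time uncertainty principle:
ΔEΔt ≥ ℏ/2

The minimum uncertainty in time is:
Δt_min = ℏ/(2ΔE)
Δt_min = (1.055e-34 J·s) / (2 × 8.428e-18 J)
Δt_min = 6.256e-18 s = 6.256 as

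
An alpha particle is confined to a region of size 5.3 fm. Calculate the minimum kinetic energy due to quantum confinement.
46.487 keV

Using the uncertainty principle:

1. Position uncertainty: Δx ≈ 5.300e-15 m
2. Minimum momentum uncertainty: Δp = ℏ/(2Δx) = 9.949e-21 kg·m/s
3. Minimum kinetic energy:
   KE = (Δp)²/(2m) = (9.949e-21)²/(2 × 6.645e-27 kg)
   KE = 7.448e-15 J = 46.487 keV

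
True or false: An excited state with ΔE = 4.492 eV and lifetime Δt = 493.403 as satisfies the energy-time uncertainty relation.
Yes, it satisfies the uncertainty relation.

Calculate the product ΔEΔt:
ΔE = 4.492 eV = 7.197e-19 J
ΔEΔt = (7.197e-19 J) × (4.934e-16 s)
ΔEΔt = 3.551e-34 J·s

Compare to the minimum allowed value ℏ/2:
ℏ/2 = 5.273e-35 J·s

Since ΔEΔt = 3.551e-34 J·s ≥ 5.273e-35 J·s = ℏ/2,
this satisfies the uncertainty relation.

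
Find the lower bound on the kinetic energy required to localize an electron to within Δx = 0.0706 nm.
1.911 eV

Localizing a particle requires giving it sufficient momentum uncertainty:

1. From uncertainty principle: Δp ≥ ℏ/(2Δx)
   Δp_min = (1.055e-34 J·s) / (2 × 7.060e-11 m)
   Δp_min = 7.469e-25 kg·m/s

2. This momentum uncertainty corresponds to kinetic energy:
   KE ≈ (Δp)²/(2m) = (7.469e-25)²/(2 × 9.109e-31 kg)
   KE = 3.062e-19 J = 1.911 eV

Tighter localization requires more energy.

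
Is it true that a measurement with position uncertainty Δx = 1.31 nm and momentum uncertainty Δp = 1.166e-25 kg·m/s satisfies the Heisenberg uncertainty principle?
Yes, it satisfies the uncertainty principle.

Calculate the product ΔxΔp:
ΔxΔp = (1.310e-09 m) × (1.166e-25 kg·m/s)
ΔxΔp = 1.527e-34 J·s

Compare to the minimum allowed value ℏ/2:
ℏ/2 = 5.273e-35 J·s

Since ΔxΔp = 1.527e-34 J·s ≥ 5.273e-35 J·s = ℏ/2,
the measurement satisfies the uncertainty principle.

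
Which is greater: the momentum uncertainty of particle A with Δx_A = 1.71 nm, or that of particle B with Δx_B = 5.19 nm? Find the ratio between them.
Particle A has the larger minimum momentum uncertainty, by a factor of 3.04.

For each particle, the minimum momentum uncertainty is Δp_min = ℏ/(2Δx):

Particle A: Δp_A = ℏ/(2×1.710e-09 m) = 3.084e-26 kg·m/s
Particle B: Δp_B = ℏ/(2×5.190e-09 m) = 1.016e-26 kg·m/s

Ratio: Δp_A/Δp_B = 3.04

Since Δp_min ∝ 1/Δx, the particle with smaller position uncertainty (A) has larger momentum uncertainty.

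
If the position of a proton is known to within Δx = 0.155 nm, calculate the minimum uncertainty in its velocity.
203.384 m/s

Using the Heisenberg uncertainty principle and Δp = mΔv:
ΔxΔp ≥ ℏ/2
Δx(mΔv) ≥ ℏ/2

The minimum uncertainty in velocity is:
Δv_min = ℏ/(2mΔx)
Δv_min = (1.055e-34 J·s) / (2 × 1.673e-27 kg × 1.550e-10 m)
Δv_min = 2.034e+02 m/s = 203.384 m/s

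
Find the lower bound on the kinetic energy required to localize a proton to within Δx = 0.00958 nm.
56.523 meV

Localizing a particle requires giving it sufficient momentum uncertainty:

1. From uncertainty principle: Δp ≥ ℏ/(2Δx)
   Δp_min = (1.055e-34 J·s) / (2 × 9.580e-12 m)
   Δp_min = 5.504e-24 kg·m/s

2. This momentum uncertainty corresponds to kinetic energy:
   KE ≈ (Δp)²/(2m) = (5.504e-24)²/(2 × 1.673e-27 kg)
   KE = 9.056e-21 J = 56.523 meV

Tighter localization requires more energy.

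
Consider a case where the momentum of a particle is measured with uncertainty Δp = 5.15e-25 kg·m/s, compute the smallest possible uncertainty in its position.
102.386 pm

Using the Heisenberg uncertainty principle:
ΔxΔp ≥ ℏ/2

The minimum uncertainty in position is:
Δx_min = ℏ/(2Δp)
Δx_min = (1.055e-34 J·s) / (2 × 5.150e-25 kg·m/s)
Δx_min = 1.024e-10 m = 102.386 pm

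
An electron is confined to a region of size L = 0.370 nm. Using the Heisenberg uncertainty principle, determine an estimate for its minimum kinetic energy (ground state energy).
69.576 meV

Using the uncertainty principle to estimate ground state energy:

1. The position uncertainty is approximately the confinement size:
   Δx ≈ L = 3.700e-10 m

2. From ΔxΔp ≥ ℏ/2, the minimum momentum uncertainty is:
   Δp ≈ ℏ/(2L) = 1.425e-25 kg·m/s

3. The kinetic energy is approximately:
   KE ≈ (Δp)²/(2m) = (1.425e-25)²/(2 × 9.109e-31 kg)
   KE ≈ 1.115e-20 J = 69.576 meV

This is an order-of-magnitude estimate of the ground state energy.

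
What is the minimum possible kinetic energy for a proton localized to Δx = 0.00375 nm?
368.886 meV

Localizing a particle requires giving it sufficient momentum uncertainty:

1. From uncertainty principle: Δp ≥ ℏ/(2Δx)
   Δp_min = (1.055e-34 J·s) / (2 × 3.750e-12 m)
   Δp_min = 1.406e-23 kg·m/s

2. This momentum uncertainty corresponds to kinetic energy:
   KE ≈ (Δp)²/(2m) = (1.406e-23)²/(2 × 1.673e-27 kg)
   KE = 5.910e-20 J = 368.886 meV

Tighter localization requires more energy.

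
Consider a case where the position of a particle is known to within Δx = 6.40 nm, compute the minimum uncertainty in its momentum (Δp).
8.239 × 10^-27 kg·m/s

Using the Heisenberg uncertainty principle:
ΔxΔp ≥ ℏ/2

The minimum uncertainty in momentum is:
Δp_min = ℏ/(2Δx)
Δp_min = (1.055e-34 J·s) / (2 × 6.400e-09 m)
Δp_min = 8.239e-27 kg·m/s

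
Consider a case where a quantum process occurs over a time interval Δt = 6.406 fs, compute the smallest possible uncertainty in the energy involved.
51.375 meV

Using the energy-time uncertainty principle:
ΔEΔt ≥ ℏ/2

The minimum uncertainty in energy is:
ΔE_min = ℏ/(2Δt)
ΔE_min = (1.055e-34 J·s) / (2 × 6.406e-15 s)
ΔE_min = 8.231e-21 J = 51.375 meV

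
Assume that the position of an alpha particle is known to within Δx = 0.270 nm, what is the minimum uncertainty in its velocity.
29.391 m/s

Using the Heisenberg uncertainty principle and Δp = mΔv:
ΔxΔp ≥ ℏ/2
Δx(mΔv) ≥ ℏ/2

The minimum uncertainty in velocity is:
Δv_min = ℏ/(2mΔx)
Δv_min = (1.055e-34 J·s) / (2 × 6.645e-27 kg × 2.700e-10 m)
Δv_min = 2.939e+01 m/s = 29.391 m/s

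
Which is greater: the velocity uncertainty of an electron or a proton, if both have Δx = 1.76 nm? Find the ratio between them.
The electron has the larger minimum velocity uncertainty, by a ratio of 1836.2.

For both particles, Δp_min = ℏ/(2Δx) = 2.996e-26 kg·m/s (same for both).

The velocity uncertainty is Δv = Δp/m:
- electron: Δv = 2.996e-26 / 9.109e-31 = 3.289e+04 m/s = 32.889 km/s
- proton: Δv = 2.996e-26 / 1.673e-27 = 1.791e+01 m/s = 17.912 m/s

Ratio: 3.289e+04 / 1.791e+01 = 1836.2

The lighter particle has larger velocity uncertainty because Δv ∝ 1/m.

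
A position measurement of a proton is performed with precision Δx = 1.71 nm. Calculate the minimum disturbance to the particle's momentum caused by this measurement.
3.084 × 10^-26 kg·m/s

The uncertainty principle implies that measuring position disturbs momentum:
ΔxΔp ≥ ℏ/2

When we measure position with precision Δx, we necessarily introduce a momentum uncertainty:
Δp ≥ ℏ/(2Δx)
Δp_min = (1.055e-34 J·s) / (2 × 1.710e-09 m)
Δp_min = 3.084e-26 kg·m/s

The more precisely we measure position, the greater the momentum disturbance.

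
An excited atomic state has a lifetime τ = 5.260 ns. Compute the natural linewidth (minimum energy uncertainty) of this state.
62.568 neV

Using the energy-time uncertainty principle:
ΔEΔt ≥ ℏ/2

The lifetime τ represents the time uncertainty Δt.
The natural linewidth (minimum energy uncertainty) is:

ΔE = ℏ/(2τ)
ΔE = (1.055e-34 J·s) / (2 × 5.260e-09 s)
ΔE = 1.002e-26 J = 62.568 neV

This natural linewidth limits the precision of spectroscopic measurements.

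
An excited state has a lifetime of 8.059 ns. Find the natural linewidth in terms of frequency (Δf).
9.874 MHz

Using the energy-time uncertainty principle and E = hf:
ΔEΔt ≥ ℏ/2
hΔf·Δt ≥ ℏ/2

The minimum frequency uncertainty is:
Δf = ℏ/(2hτ) = 1/(4πτ)
Δf = 1/(4π × 8.059e-09 s)
Δf = 9.874e+06 Hz = 9.874 MHz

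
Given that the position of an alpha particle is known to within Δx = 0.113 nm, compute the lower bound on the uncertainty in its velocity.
70.226 m/s

Using the Heisenberg uncertainty principle and Δp = mΔv:
ΔxΔp ≥ ℏ/2
Δx(mΔv) ≥ ℏ/2

The minimum uncertainty in velocity is:
Δv_min = ℏ/(2mΔx)
Δv_min = (1.055e-34 J·s) / (2 × 6.645e-27 kg × 1.130e-10 m)
Δv_min = 7.023e+01 m/s = 70.226 m/s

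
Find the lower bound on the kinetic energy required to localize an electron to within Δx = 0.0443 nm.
4.854 eV

Localizing a particle requires giving it sufficient momentum uncertainty:

1. From uncertainty principle: Δp ≥ ℏ/(2Δx)
   Δp_min = (1.055e-34 J·s) / (2 × 4.430e-11 m)
   Δp_min = 1.190e-24 kg·m/s

2. This momentum uncertainty corresponds to kinetic energy:
   KE ≈ (Δp)²/(2m) = (1.190e-24)²/(2 × 9.109e-31 kg)
   KE = 7.776e-19 J = 4.854 eV

Tighter localization requires more energy.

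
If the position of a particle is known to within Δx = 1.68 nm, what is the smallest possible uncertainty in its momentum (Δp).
3.139 × 10^-26 kg·m/s

Using the Heisenberg uncertainty principle:
ΔxΔp ≥ ℏ/2

The minimum uncertainty in momentum is:
Δp_min = ℏ/(2Δx)
Δp_min = (1.055e-34 J·s) / (2 × 1.680e-09 m)
Δp_min = 3.139e-26 kg·m/s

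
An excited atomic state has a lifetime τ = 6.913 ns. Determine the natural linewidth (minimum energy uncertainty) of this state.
47.607 neV

Using the energy-time uncertainty principle:
ΔEΔt ≥ ℏ/2

The lifetime τ represents the time uncertainty Δt.
The natural linewidth (minimum energy uncertainty) is:

ΔE = ℏ/(2τ)
ΔE = (1.055e-34 J·s) / (2 × 6.913e-09 s)
ΔE = 7.627e-27 J = 47.607 neV

This natural linewidth limits the precision of spectroscopic measurements.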